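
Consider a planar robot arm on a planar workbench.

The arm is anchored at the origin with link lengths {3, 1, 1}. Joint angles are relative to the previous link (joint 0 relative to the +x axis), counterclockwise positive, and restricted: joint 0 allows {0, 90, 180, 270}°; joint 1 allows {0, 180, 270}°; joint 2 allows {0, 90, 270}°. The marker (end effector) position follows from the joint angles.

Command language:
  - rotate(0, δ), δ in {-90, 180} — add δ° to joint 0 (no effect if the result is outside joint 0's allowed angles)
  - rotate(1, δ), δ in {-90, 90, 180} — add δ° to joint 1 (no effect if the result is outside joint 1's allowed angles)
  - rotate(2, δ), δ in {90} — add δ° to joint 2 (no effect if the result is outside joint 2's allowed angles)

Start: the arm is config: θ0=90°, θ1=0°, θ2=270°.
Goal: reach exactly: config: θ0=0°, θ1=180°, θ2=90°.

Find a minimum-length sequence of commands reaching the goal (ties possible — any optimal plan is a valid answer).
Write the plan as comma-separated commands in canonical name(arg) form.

begin: config: θ0=90°, θ1=0°, θ2=270°
step 1 (rotate(2, 90)): config: θ0=90°, θ1=0°, θ2=0°
step 2 (rotate(2, 90)): config: θ0=90°, θ1=0°, θ2=90°
step 3 (rotate(0, -90)): config: θ0=0°, θ1=0°, θ2=90°
step 4 (rotate(1, 180)): config: θ0=0°, θ1=180°, θ2=90°
minimal: 4 command(s), checked below 4.

rotate(2, 90), rotate(2, 90), rotate(0, -90), rotate(1, 180)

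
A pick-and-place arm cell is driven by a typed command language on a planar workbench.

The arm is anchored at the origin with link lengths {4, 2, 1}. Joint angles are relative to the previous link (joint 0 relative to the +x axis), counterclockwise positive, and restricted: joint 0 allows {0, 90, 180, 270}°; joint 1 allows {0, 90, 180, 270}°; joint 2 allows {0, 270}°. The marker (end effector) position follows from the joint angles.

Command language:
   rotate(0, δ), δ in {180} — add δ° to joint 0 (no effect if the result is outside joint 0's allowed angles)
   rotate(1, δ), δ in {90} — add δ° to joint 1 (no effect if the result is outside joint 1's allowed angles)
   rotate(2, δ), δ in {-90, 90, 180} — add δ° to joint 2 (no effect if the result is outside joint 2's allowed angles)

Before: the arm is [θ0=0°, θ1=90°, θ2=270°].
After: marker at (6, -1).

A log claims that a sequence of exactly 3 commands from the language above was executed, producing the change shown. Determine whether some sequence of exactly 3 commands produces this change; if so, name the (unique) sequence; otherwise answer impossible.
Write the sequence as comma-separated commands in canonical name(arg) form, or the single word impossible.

initial: [θ0=0°, θ1=90°, θ2=270°]
[1] after rotate(1, 90): [θ0=0°, θ1=180°, θ2=270°]
[2] after rotate(1, 90): [θ0=0°, θ1=270°, θ2=270°]
[3] after rotate(1, 90): [θ0=0°, θ1=0°, θ2=270°]
no rival 3-sequence matches.

rotate(1, 90), rotate(1, 90), rotate(1, 90)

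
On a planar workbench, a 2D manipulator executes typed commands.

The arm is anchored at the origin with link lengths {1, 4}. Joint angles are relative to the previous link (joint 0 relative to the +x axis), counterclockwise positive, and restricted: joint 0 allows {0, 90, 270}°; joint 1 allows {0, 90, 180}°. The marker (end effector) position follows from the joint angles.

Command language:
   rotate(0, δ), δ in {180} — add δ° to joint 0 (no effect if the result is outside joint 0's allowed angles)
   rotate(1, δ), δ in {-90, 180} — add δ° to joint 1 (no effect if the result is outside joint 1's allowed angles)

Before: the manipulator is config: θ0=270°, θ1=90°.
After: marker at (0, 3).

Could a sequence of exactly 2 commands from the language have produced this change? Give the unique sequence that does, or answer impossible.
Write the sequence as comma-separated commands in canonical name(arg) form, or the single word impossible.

rotate(1, -90), rotate(1, 180)

key: order matters: swapping rotate(1, -90) and rotate(1, 180) lands elsewhere
begin: config: θ0=270°, θ1=90°
step 1 (rotate(1, -90)): config: θ0=270°, θ1=0°
step 2 (rotate(1, 180)): config: θ0=270°, θ1=180°
all 9 alternatives checked — unique.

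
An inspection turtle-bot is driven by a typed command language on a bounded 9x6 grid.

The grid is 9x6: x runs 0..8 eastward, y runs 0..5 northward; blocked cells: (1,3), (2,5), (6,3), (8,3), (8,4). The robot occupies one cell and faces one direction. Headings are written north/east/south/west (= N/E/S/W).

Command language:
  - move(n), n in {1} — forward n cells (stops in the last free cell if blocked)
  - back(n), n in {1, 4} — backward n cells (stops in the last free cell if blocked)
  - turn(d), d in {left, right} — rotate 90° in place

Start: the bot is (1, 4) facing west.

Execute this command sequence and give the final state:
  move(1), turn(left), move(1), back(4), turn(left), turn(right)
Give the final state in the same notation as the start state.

(0, 5) facing south

t0: (1, 4) facing west
step 1 (move(1)): (0, 4) facing west
step 2 (turn(left)): (0, 4) facing south
step 3 (move(1)): (0, 3) facing south
step 4 (back(4)): (0, 5) facing south
step 5 (turn(left)): (0, 5) facing east
step 6 (turn(right)): (0, 5) facing south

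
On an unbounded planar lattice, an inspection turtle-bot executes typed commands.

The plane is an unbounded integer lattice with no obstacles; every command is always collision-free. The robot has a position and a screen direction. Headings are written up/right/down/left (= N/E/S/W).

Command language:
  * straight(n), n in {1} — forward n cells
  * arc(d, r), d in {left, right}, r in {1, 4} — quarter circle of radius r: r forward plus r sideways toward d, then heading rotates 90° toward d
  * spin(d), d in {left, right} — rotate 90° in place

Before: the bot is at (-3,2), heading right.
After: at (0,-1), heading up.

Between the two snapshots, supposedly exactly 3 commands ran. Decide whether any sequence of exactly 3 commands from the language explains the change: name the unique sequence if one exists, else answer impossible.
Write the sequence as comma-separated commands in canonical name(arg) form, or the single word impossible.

key: position moved to (0,-1) AND the heading swung to N — translation plus rotation needed
begin: at (-3,2), heading right
t=1 arc(right, 4) ⇒ at (1,-2), heading down
t=2 spin(right) ⇒ at (1,-2), heading left
t=3 arc(right, 1) ⇒ at (0,-1), heading up
all 343 alternatives checked — unique.

arc(right, 4), spin(right), arc(right, 1)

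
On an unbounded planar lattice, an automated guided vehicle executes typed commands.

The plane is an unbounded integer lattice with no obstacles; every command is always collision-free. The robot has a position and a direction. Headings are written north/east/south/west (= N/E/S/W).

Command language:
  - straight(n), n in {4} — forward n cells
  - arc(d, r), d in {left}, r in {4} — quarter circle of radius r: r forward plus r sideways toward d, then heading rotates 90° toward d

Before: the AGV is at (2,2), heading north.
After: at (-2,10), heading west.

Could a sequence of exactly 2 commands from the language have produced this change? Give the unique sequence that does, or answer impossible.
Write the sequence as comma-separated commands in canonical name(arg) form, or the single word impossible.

key: cell and facing (now W) both changed — the 2 commands mix motion and turning
from: at (2,2), heading north
t=1 straight(4) ⇒ at (2,6), heading north
t=2 arc(left, 4) ⇒ at (-2,10), heading west
all 4 alternatives checked — unique.

straight(4), arc(left, 4)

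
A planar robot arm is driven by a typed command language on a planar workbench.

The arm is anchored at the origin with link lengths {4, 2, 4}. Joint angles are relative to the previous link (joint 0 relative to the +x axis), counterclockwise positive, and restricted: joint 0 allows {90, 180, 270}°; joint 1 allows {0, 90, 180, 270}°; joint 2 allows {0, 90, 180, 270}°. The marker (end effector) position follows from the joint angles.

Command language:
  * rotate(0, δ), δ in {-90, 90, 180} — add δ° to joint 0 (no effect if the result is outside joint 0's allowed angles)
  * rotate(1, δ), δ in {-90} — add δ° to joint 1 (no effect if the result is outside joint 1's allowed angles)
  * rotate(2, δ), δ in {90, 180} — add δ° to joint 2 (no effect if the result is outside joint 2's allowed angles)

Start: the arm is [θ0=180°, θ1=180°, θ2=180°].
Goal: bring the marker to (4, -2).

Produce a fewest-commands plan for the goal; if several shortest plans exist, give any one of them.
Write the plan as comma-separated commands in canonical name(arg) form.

rotate(2, 90), rotate(0, 90)

start: [θ0=180°, θ1=180°, θ2=180°]
[1] after rotate(2, 90): [θ0=180°, θ1=180°, θ2=270°]
[2] after rotate(0, 90): [θ0=270°, θ1=180°, θ2=270°]
nothing shorter than 2 reaches the goal.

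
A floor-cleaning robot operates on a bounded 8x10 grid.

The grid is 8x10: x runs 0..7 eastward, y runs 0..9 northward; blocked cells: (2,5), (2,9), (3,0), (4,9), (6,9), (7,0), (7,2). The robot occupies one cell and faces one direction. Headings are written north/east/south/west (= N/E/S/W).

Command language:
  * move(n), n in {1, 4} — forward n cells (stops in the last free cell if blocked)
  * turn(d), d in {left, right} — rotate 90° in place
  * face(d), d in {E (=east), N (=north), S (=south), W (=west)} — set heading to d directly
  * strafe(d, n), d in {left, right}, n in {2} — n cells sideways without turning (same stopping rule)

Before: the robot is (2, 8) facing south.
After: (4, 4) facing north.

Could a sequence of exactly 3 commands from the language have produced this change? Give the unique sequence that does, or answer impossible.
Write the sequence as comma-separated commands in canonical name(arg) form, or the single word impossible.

key: running face(N) before strafe(left, 2) would end elsewhere — order is forced
initial: (2, 8) facing south
t=1 strafe(left, 2) ⇒ (4, 8) facing south
t=2 move(4) ⇒ (4, 4) facing south
t=3 face(N) ⇒ (4, 4) facing north
no other 3-command option fits: unique.

strafe(left, 2), move(4), face(N)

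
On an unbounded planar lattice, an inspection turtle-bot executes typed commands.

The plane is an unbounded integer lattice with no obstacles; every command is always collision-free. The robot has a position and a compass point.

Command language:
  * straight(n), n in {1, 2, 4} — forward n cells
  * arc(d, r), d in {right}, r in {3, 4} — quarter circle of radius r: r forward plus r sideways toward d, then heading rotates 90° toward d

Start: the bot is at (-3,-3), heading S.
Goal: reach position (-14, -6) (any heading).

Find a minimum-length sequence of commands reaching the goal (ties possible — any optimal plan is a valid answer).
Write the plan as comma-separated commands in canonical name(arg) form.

t0: at (-3,-3), heading S
t=1 arc(right, 3) ⇒ at (-6,-6), heading W
t=2 straight(4) ⇒ at (-10,-6), heading W
t=3 straight(4) ⇒ at (-14,-6), heading W
shorter routes all fall short; 3 is best.

arc(right, 3), straight(4), straight(4)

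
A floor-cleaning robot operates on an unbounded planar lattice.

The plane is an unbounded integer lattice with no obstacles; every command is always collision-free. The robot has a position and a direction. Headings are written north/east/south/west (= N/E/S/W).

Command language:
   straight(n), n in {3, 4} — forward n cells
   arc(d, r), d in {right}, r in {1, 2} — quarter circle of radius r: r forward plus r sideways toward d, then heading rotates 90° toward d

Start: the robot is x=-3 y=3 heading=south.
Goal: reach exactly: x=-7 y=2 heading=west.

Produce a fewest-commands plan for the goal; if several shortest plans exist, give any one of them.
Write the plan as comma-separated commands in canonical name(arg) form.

arc(right, 1), straight(3)

start: x=-3 y=3 heading=south
step 1 (arc(right, 1)): x=-4 y=2 heading=west
step 2 (straight(3)): x=-7 y=2 heading=west
nothing shorter than 2 reaches the goal.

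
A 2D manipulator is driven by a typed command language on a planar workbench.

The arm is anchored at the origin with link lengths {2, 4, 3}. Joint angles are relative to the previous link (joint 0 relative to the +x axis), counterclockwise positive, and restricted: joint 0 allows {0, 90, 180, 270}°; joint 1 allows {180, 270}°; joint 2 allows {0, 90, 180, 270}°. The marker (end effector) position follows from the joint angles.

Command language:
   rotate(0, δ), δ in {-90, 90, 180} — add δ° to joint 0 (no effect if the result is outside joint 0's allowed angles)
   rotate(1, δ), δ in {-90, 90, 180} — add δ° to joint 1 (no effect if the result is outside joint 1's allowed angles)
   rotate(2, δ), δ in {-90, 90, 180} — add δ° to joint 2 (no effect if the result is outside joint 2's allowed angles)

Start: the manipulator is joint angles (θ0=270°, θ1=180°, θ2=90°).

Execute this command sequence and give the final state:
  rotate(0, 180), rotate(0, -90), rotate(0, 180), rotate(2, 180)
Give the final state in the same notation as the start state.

start: joint angles (θ0=270°, θ1=180°, θ2=90°)
[1] after rotate(0, 180): joint angles (θ0=90°, θ1=180°, θ2=90°)
[2] after rotate(0, -90): joint angles (θ0=0°, θ1=180°, θ2=90°)
[3] after rotate(0, 180): joint angles (θ0=180°, θ1=180°, θ2=90°)
[4] after rotate(2, 180): joint angles (θ0=180°, θ1=180°, θ2=270°)

joint angles (θ0=180°, θ1=180°, θ2=270°)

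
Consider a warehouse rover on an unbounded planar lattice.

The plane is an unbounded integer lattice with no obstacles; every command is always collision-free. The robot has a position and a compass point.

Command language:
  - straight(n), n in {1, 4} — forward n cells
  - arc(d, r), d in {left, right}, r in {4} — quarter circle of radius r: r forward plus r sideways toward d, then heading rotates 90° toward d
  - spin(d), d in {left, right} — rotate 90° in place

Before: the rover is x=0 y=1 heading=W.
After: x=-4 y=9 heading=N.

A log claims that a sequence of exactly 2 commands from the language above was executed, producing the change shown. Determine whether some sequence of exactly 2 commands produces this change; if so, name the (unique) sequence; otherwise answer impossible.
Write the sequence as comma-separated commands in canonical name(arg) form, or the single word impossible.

key: cell and facing (now N) both changed — the 2 commands mix motion and turning
begin: x=0 y=1 heading=W
t=1 arc(right, 4) ⇒ x=-4 y=5 heading=N
t=2 straight(4) ⇒ x=-4 y=9 heading=N
no other 2-command option fits: unique.

arc(right, 4), straight(4)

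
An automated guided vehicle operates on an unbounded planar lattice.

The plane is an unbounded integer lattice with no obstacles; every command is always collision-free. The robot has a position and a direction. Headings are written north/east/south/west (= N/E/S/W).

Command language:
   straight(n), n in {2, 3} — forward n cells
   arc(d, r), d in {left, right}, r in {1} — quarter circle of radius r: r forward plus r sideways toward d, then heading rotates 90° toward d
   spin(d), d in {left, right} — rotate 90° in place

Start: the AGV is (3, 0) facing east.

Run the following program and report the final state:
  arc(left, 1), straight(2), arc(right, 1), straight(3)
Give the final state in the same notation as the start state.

from: (3, 0) facing east
t=1 arc(left, 1) ⇒ (4, 1) facing north
t=2 straight(2) ⇒ (4, 3) facing north
t=3 arc(right, 1) ⇒ (5, 4) facing east
t=4 straight(3) ⇒ (8, 4) facing east

(8, 4) facing east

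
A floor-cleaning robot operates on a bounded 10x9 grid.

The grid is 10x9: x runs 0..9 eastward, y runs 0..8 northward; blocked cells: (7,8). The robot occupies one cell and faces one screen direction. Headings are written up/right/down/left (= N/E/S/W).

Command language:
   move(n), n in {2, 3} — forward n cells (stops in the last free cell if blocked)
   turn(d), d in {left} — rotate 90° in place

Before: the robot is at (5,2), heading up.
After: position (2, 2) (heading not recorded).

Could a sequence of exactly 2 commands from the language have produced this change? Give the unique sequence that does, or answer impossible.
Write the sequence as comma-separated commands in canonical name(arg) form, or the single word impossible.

key: order matters: swapping turn(left) and move(3) lands elsewhere
initial: at (5,2), heading up
[1] after turn(left): at (5,2), heading left
[2] after move(3): at (2,2), heading left
all 9 alternatives checked — unique.

turn(left), move(3)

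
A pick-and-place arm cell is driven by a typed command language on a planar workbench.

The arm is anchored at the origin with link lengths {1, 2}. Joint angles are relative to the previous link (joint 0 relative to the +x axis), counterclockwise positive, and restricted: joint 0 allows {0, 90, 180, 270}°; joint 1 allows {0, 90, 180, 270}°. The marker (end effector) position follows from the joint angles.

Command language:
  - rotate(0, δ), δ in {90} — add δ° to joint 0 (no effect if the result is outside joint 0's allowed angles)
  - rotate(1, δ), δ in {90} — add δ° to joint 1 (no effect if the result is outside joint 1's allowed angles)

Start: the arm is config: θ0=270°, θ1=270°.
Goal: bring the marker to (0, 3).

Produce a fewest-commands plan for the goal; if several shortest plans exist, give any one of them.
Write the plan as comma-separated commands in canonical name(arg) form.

rotate(1, 90), rotate(0, 90), rotate(0, 90)

start: config: θ0=270°, θ1=270°
[1] after rotate(1, 90): config: θ0=270°, θ1=0°
[2] after rotate(0, 90): config: θ0=0°, θ1=0°
[3] after rotate(0, 90): config: θ0=90°, θ1=0°
shorter routes all fall short; 3 is best.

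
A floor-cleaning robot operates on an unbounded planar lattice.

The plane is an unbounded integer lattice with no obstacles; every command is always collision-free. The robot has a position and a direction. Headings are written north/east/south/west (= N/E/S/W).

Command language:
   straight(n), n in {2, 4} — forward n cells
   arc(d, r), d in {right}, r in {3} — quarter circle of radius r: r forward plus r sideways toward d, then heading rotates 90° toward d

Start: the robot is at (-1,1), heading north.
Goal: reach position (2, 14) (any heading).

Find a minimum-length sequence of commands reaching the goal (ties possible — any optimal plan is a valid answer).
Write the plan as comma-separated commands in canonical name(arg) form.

straight(4), straight(4), straight(2), arc(right, 3)

t0: at (-1,1), heading north
t=1 straight(4) ⇒ at (-1,5), heading north
t=2 straight(4) ⇒ at (-1,9), heading north
t=3 straight(2) ⇒ at (-1,11), heading north
t=4 arc(right, 3) ⇒ at (2,14), heading east
no 3-step plan works, so 4 is optimal.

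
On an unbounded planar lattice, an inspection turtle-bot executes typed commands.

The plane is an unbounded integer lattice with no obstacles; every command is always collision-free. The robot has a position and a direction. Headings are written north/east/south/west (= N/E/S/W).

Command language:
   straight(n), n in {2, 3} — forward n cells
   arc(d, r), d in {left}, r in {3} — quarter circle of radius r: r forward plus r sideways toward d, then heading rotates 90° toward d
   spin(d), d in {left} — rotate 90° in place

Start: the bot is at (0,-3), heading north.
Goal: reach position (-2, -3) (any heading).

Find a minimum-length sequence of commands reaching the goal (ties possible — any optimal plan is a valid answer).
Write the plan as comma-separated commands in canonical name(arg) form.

from: at (0,-3), heading north
t=1 spin(left) ⇒ at (0,-3), heading west
t=2 straight(2) ⇒ at (-2,-3), heading west
shorter routes all fall short; 2 is best.

spin(left), straight(2)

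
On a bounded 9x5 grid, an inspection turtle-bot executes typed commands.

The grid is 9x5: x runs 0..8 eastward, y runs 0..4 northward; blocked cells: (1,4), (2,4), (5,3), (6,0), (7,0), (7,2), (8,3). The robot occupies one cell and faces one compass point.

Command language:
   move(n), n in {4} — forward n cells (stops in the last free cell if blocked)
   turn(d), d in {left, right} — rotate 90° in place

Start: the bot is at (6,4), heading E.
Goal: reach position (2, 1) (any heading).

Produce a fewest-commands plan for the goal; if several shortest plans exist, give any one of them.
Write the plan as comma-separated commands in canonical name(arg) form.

t0: at (6,4), heading E
t=1 turn(right) ⇒ at (6,4), heading S
t=2 move(4) ⇒ at (6,1), heading S
t=3 turn(right) ⇒ at (6,1), heading W
t=4 move(4) ⇒ at (2,1), heading W
minimal: 4 command(s), checked below 4.

turn(right), move(4), turn(right), move(4)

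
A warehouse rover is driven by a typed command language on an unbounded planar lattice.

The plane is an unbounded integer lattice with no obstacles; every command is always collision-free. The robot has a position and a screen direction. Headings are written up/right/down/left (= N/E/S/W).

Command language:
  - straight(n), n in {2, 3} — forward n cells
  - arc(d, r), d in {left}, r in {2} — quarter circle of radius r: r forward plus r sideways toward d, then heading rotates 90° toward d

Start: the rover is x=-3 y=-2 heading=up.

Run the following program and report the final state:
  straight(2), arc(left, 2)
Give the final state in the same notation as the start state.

start: x=-3 y=-2 heading=up
1. straight(2) → x=-3 y=0 heading=up
2. arc(left, 2) → x=-5 y=2 heading=left

x=-5 y=2 heading=left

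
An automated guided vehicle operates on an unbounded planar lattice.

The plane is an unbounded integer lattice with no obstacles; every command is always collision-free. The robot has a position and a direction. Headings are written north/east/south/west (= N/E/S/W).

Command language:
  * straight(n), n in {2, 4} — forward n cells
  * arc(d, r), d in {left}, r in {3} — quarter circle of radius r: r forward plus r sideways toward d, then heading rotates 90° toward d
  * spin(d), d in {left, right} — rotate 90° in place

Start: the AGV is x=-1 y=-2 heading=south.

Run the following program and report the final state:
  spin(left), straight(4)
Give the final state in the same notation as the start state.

t0: x=-1 y=-2 heading=south
[1] after spin(left): x=-1 y=-2 heading=east
[2] after straight(4): x=3 y=-2 heading=east

x=3 y=-2 heading=east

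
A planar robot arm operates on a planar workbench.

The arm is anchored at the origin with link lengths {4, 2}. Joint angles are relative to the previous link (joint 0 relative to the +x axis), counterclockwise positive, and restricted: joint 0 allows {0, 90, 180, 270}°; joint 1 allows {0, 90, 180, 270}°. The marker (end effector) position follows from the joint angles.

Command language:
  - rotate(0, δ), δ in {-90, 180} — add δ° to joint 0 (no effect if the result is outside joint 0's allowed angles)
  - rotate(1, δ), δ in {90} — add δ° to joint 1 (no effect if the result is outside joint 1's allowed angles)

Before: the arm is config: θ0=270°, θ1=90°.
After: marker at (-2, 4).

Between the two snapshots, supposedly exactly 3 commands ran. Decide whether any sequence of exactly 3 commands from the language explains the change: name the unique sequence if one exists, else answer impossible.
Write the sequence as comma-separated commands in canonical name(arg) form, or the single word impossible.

from: config: θ0=270°, θ1=90°
t=1 rotate(0, 180) ⇒ config: θ0=90°, θ1=90°
t=2 rotate(0, 180) ⇒ config: θ0=270°, θ1=90°
t=3 rotate(0, 180) ⇒ config: θ0=90°, θ1=90°
uniquely the one of 27 3-step routes that fits.

rotate(0, 180), rotate(0, 180), rotate(0, 180)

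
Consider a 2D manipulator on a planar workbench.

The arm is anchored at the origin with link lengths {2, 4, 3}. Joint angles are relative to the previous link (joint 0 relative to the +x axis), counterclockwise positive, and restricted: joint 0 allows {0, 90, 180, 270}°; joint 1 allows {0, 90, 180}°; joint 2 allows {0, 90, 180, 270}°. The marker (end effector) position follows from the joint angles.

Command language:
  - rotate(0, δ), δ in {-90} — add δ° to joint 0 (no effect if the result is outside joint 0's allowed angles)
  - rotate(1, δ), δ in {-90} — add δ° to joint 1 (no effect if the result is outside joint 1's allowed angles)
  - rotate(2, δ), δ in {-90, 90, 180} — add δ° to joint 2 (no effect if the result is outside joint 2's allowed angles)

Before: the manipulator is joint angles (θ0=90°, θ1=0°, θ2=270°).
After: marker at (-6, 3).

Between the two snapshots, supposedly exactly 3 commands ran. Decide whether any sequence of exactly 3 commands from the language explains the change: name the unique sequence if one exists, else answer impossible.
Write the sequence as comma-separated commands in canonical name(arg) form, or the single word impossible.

rotate(0, -90), rotate(0, -90), rotate(0, -90)

t0: joint angles (θ0=90°, θ1=0°, θ2=270°)
step 1 (rotate(0, -90)): joint angles (θ0=0°, θ1=0°, θ2=270°)
step 2 (rotate(0, -90)): joint angles (θ0=270°, θ1=0°, θ2=270°)
step 3 (rotate(0, -90)): joint angles (θ0=180°, θ1=0°, θ2=270°)
no rival 3-sequence matches.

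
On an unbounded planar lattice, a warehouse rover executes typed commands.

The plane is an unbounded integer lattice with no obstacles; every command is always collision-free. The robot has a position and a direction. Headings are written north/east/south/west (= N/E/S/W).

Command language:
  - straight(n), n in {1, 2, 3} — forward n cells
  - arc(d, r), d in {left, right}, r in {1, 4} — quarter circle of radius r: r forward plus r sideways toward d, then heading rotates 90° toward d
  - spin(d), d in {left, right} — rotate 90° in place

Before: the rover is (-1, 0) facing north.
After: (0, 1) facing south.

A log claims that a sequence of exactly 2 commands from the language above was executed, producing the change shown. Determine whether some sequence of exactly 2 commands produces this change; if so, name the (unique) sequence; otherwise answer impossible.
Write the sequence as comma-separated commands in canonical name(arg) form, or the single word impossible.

arc(right, 1), spin(right)

key: position moved to (0,1) AND the heading swung to S — translation plus rotation needed
t0: (-1, 0) facing north
1. arc(right, 1) → (0, 1) facing east
2. spin(right) → (0, 1) facing south
no rival 2-sequence matches.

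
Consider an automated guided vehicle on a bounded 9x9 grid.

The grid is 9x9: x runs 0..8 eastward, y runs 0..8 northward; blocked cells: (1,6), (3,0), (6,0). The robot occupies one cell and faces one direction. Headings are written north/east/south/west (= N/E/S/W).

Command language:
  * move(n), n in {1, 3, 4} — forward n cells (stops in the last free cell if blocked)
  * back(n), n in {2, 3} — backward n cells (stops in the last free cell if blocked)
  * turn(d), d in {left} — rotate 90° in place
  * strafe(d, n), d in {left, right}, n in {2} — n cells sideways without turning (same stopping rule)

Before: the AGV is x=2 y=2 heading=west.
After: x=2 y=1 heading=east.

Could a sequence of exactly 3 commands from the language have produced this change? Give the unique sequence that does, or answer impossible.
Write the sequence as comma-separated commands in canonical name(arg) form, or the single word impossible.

key: cell and facing (now E) both changed — the 3 commands mix motion and turning
from: x=2 y=2 heading=west
t=1 turn(left) ⇒ x=2 y=2 heading=south
t=2 move(1) ⇒ x=2 y=1 heading=south
t=3 turn(left) ⇒ x=2 y=1 heading=east
no other 3-command option fits: unique.

turn(left), move(1), turn(left)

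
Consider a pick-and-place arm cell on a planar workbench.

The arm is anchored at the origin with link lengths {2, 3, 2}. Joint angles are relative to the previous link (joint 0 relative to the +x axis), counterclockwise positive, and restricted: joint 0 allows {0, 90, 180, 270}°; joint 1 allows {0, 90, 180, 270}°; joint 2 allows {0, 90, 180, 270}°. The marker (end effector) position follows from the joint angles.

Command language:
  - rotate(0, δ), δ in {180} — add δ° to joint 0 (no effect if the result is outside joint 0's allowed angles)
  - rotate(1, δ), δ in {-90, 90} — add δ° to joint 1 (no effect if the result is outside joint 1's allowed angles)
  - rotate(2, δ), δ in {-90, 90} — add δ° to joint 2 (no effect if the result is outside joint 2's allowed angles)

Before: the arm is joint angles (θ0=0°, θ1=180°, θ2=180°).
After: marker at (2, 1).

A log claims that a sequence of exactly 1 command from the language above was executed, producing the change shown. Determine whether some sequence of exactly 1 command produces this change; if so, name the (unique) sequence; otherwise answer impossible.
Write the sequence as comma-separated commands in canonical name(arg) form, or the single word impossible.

start: joint angles (θ0=0°, θ1=180°, θ2=180°)
step 1 (rotate(1, -90)): joint angles (θ0=0°, θ1=90°, θ2=180°)
uniquely the one of 5 1-step routes that fits.

rotate(1, -90)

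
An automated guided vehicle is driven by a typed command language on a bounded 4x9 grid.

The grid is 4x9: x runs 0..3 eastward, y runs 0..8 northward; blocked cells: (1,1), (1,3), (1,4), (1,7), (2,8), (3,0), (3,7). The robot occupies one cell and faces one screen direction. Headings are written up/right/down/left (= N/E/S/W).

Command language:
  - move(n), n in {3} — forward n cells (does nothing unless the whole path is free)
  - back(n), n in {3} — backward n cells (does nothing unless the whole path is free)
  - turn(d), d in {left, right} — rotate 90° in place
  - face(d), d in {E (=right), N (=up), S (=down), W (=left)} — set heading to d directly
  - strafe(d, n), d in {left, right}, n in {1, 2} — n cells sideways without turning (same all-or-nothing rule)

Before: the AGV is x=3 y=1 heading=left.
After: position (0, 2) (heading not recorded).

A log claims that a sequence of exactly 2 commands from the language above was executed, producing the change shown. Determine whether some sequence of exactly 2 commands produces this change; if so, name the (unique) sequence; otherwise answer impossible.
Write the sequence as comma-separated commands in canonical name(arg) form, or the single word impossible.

strafe(right, 1), move(3)

key: order matters: swapping strafe(right, 1) and move(3) lands elsewhere
start: x=3 y=1 heading=left
t=1 strafe(right, 1) ⇒ x=3 y=2 heading=left
t=2 move(3) ⇒ x=0 y=2 heading=left
no rival 2-sequence matches.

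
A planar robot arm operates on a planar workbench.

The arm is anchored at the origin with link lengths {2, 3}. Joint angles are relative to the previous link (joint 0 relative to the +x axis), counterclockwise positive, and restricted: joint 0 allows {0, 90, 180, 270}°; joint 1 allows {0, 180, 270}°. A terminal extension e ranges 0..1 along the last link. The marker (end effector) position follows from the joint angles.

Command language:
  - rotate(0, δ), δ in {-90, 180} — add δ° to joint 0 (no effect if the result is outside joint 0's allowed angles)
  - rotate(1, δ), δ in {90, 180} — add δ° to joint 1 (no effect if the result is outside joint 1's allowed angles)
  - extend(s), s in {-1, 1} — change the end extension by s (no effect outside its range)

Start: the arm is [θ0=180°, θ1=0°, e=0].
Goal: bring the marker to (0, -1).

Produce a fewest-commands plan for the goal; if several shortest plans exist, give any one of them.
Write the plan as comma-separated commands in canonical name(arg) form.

rotate(0, -90), rotate(1, 180)

begin: [θ0=180°, θ1=0°, e=0]
[1] after rotate(0, -90): [θ0=90°, θ1=0°, e=0]
[2] after rotate(1, 180): [θ0=90°, θ1=180°, e=0]
shorter routes all fall short; 2 is best.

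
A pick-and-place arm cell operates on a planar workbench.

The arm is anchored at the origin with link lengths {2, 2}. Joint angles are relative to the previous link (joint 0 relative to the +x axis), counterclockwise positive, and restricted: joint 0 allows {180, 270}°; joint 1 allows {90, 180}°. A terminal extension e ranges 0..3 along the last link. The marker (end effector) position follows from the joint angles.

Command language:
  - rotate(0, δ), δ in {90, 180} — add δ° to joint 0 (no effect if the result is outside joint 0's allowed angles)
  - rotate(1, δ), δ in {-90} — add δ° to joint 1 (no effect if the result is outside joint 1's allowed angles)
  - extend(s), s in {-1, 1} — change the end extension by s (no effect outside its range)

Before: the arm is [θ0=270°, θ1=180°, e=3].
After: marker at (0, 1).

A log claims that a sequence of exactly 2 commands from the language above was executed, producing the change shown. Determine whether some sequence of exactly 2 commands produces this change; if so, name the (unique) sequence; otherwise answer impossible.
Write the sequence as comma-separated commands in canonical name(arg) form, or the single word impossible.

start: [θ0=270°, θ1=180°, e=3]
t=1 extend(-1) ⇒ [θ0=270°, θ1=180°, e=2]
t=2 extend(-1) ⇒ [θ0=270°, θ1=180°, e=1]
uniquely the one of 25 2-step routes that fits.

extend(-1), extend(-1)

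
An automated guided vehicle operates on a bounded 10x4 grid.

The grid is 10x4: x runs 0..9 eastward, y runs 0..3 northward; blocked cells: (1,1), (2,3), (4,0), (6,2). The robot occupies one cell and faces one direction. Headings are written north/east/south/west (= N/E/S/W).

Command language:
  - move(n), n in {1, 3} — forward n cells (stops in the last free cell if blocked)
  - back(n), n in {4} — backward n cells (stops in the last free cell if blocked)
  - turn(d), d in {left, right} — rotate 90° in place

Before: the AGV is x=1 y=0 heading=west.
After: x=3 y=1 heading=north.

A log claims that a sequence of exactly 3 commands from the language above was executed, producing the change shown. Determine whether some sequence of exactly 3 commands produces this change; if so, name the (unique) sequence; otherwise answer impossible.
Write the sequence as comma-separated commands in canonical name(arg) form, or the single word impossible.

back(4), turn(right), move(1)

key: order matters: swapping back(4) and move(1) lands elsewhere
initial: x=1 y=0 heading=west
t=1 back(4) ⇒ x=3 y=0 heading=west
t=2 turn(right) ⇒ x=3 y=0 heading=north
t=3 move(1) ⇒ x=3 y=1 heading=north
uniquely the one of 125 3-step routes that fits.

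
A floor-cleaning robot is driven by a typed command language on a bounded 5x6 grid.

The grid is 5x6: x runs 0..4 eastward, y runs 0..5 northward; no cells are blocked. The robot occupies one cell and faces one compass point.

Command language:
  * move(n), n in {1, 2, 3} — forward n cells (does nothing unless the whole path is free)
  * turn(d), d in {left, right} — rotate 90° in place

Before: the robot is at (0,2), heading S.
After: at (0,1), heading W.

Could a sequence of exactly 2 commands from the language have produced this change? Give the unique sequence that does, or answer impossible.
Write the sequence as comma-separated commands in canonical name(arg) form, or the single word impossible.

move(1), turn(right)

key: order matters: swapping move(1) and turn(right) lands elsewhere
t0: at (0,2), heading S
[1] after move(1): at (0,1), heading S
[2] after turn(right): at (0,1), heading W
no rival 2-sequence matches.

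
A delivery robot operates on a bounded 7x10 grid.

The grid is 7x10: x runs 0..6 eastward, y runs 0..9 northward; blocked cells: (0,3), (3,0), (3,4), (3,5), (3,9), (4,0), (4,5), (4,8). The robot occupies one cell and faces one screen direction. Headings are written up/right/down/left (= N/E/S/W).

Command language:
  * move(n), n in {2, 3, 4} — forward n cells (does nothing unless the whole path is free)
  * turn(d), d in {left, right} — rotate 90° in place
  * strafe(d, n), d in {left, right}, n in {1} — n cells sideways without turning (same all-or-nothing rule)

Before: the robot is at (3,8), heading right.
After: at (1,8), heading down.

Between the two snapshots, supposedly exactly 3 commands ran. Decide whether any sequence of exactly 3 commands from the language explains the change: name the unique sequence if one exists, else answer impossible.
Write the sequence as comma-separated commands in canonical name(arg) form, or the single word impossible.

key: running strafe(right, 1) before turn(right) would end elsewhere — order is forced
initial: at (3,8), heading right
[1] after turn(right): at (3,8), heading down
[2] after strafe(right, 1): at (2,8), heading down
[3] after strafe(right, 1): at (1,8), heading down
no rival 3-sequence matches.

turn(right), strafe(right, 1), strafe(right, 1)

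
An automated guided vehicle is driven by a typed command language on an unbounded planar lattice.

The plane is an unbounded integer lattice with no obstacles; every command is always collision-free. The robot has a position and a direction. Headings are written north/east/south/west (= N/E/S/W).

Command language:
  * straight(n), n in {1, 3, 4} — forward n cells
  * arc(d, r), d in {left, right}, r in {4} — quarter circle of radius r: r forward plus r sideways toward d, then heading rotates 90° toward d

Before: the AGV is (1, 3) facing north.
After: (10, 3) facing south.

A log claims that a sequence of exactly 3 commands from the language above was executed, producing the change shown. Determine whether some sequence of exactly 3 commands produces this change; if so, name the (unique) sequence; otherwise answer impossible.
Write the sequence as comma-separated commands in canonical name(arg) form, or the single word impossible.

key: position moved to (10,3) AND the heading swung to S — translation plus rotation needed
from: (1, 3) facing north
1. arc(right, 4) → (5, 7) facing east
2. straight(1) → (6, 7) facing east
3. arc(right, 4) → (10, 3) facing south
uniquely the one of 125 3-step routes that fits.

arc(right, 4), straight(1), arc(right, 4)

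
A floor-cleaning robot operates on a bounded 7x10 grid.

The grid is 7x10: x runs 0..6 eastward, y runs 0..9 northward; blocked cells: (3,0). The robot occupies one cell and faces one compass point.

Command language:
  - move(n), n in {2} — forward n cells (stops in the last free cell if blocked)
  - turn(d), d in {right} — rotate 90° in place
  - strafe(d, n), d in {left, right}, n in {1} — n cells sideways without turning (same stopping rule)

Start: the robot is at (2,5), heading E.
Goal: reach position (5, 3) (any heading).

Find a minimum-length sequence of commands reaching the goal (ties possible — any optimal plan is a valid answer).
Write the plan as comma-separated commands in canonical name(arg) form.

move(2), turn(right), strafe(left, 1), move(2)

from: at (2,5), heading E
1. move(2) → at (4,5), heading E
2. turn(right) → at (4,5), heading S
3. strafe(left, 1) → at (5,5), heading S
4. move(2) → at (5,3), heading S
shorter routes all fall short; 4 is best.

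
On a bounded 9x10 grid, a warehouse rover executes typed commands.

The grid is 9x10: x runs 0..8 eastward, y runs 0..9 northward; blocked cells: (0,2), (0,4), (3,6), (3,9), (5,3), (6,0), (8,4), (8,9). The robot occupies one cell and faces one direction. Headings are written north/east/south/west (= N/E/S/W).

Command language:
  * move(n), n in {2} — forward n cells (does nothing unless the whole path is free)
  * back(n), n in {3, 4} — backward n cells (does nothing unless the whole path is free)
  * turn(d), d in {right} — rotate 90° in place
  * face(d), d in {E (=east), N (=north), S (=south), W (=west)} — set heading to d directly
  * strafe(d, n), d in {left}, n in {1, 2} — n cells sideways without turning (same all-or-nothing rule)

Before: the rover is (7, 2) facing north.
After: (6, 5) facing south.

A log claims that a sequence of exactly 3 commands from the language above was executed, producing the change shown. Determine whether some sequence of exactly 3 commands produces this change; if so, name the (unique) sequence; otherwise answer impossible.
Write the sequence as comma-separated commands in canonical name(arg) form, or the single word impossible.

key: order matters: swapping strafe(left, 1) and back(3) lands elsewhere
start: (7, 2) facing north
[1] after strafe(left, 1): (6, 2) facing north
[2] after face(S): (6, 2) facing south
[3] after back(3): (6, 5) facing south
no rival 3-sequence matches.

strafe(left, 1), face(S), back(3)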